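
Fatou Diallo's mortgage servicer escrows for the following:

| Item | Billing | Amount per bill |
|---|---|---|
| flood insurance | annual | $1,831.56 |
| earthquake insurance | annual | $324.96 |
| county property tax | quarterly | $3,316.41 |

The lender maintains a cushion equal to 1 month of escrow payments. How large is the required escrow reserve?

Flood insurance: $1,831.56 per year
Earthquake insurance: $324.96 per year
County property tax: $3,316.41 × 4 = $13,265.64 per year
Total per year = $1,831.56 + $324.96 + $13,265.64 = $15,422.16
Base monthly escrow = $15,422.16 / 12 = $1,285.18
Reserve = 1 × $1,285.18 = $1,285.18

$1,285.18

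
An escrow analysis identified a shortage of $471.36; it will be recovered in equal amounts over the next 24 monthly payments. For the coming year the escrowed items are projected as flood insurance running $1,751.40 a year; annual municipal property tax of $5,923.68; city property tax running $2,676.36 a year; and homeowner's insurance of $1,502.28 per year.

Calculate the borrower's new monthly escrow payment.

$1,007.45

Flood insurance = $1,751.40 per year
Municipal property tax = $5,923.68 per year
City property tax = $2,676.36 per year
Homeowner's insurance = $1,502.28 per year
Annual escrow total = $11,853.72
Monthly escrow = $11,853.72 ÷ 12 = $987.81
Shortage per month = $471.36 / 24 = $19.64
New monthly escrow = $987.81 + $19.64 = $1,007.45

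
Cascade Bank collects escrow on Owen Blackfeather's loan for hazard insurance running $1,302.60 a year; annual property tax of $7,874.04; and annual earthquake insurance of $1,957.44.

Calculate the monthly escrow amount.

Hazard insurance: $1,302.60/yr
Property tax: $7,874.04/yr
Earthquake insurance: $1,957.44/yr
Yearly total = $11,134.08
Base monthly escrow = $11,134.08 ÷ 12 = $927.84

$927.84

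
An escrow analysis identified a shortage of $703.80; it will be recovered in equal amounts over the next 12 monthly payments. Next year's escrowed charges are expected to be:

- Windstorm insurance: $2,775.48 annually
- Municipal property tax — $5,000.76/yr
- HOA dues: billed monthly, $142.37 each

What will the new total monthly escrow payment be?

Windstorm insurance — $2,775.48 per year
Municipal property tax — $5,000.76 per year
HOA dues — $142.37 × 12 = $1,708.44 per year
Yearly total = $2,775.48 + $5,000.76 + $1,708.44 = $9,484.68
Monthly = $9,484.68 ÷ 12 = $790.39
Monthly shortage recovery: $703.80 ÷ 12 = $58.65
New monthly escrow = $790.39 + $58.65 = $849.04

$849.04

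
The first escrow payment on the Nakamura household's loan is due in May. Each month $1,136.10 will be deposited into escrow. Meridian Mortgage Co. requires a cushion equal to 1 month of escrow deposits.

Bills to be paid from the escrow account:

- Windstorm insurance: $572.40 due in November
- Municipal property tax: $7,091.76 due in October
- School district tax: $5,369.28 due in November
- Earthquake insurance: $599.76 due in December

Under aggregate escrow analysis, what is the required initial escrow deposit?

Cushion = 1 × $1,136.10 = $1,136.10
Trial balance (start $0, +$1,136.10 each month, − disbursements):
  May: +$1,136.10 → $1,136.10
  Jun: +$1,136.10 → $2,272.20
  Jul: +$1,136.10 → $3,408.30
  Aug: +$1,136.10 → $4,544.40
  Sep: +$1,136.10 → $5,680.50
  Oct: +$1,136.10 − $7,091.76 → -$275.16
  Nov: +$1,136.10 − $5,941.68 → -$5,080.74
  Dec: +$1,136.10 − $599.76 → -$4,544.40
  Jan: +$1,136.10 → -$3,408.30
  Feb: +$1,136.10 → -$2,272.20
  Mar: +$1,136.10 → -$1,136.10
  Apr: +$1,136.10 → $0.00
Lowest trial balance = -$5,080.74 (Nov)
Initial deposit = cushion − low point = $1,136.10 − (-$5,080.74) = $6,216.84

$6,216.84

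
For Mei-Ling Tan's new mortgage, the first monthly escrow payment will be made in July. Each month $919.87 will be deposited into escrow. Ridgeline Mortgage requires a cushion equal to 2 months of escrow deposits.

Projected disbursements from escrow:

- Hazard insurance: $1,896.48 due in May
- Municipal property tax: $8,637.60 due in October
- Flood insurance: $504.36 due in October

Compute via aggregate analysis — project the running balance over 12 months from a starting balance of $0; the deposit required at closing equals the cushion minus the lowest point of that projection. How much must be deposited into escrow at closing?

$7,302.22

Cushion = 2 × $919.87 = $1,839.74
Trial balance (start $0, +$919.87 each month, − disbursements):
  Jul: +$919.87 → $919.87
  Aug: +$919.87 → $1,839.74
  Sep: +$919.87 → $2,759.61
  Oct: +$919.87 − $9,141.96 → -$5,462.48
  Nov: +$919.87 → -$4,542.61
  Dec: +$919.87 → -$3,622.74
  Jan: +$919.87 → -$2,702.87
  Feb: +$919.87 → -$1,783.00
  Mar: +$919.87 → -$863.13
  Apr: +$919.87 → $56.74
  May: +$919.87 − $1,896.48 → -$919.87
  Jun: +$919.87 → $0.00
Lowest trial balance = -$5,462.48 (Oct)
Initial deposit = cushion − low point = $1,839.74 − (-$5,462.48) = $7,302.22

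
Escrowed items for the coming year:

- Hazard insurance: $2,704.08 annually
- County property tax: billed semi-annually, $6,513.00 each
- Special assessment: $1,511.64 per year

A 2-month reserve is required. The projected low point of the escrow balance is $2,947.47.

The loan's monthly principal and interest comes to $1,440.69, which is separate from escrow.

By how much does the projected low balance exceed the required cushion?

$73.85

Hazard insurance — $2,704.08 annually
County property tax — $6,513.00 × 2 = $13,026.00 annually
Special assessment — $1,511.64 annually
Combined annual = $2,704.08 + $13,026.00 + $1,511.64 = $17,241.72
Monthly escrow = $17,241.72 ÷ 12 = $1,436.81
Required cushion = 2 × $1,436.81 = $2,873.62
Surplus = $2,947.47 − $2,873.62 = $73.85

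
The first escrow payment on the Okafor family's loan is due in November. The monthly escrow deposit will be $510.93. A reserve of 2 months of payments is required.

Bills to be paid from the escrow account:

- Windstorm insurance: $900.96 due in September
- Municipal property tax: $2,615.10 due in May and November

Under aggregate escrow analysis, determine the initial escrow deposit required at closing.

$3,126.03

Cushion = 2 × $510.93 = $1,021.86
Trial balance (start $0, +$510.93 each month, − disbursements):
  Nov: +$510.93 − $2,615.10 → -$2,104.17
  Dec: +$510.93 → -$1,593.24
  Jan: +$510.93 → -$1,082.31
  Feb: +$510.93 → -$571.38
  Mar: +$510.93 → -$60.45
  Apr: +$510.93 → $450.48
  May: +$510.93 − $2,615.10 → -$1,653.69
  Jun: +$510.93 → -$1,142.76
  Jul: +$510.93 → -$631.83
  Aug: +$510.93 → -$120.90
  Sep: +$510.93 − $900.96 → -$510.93
  Oct: +$510.93 → $0.00
Lowest trial balance = -$2,104.17 (Nov)
Initial deposit = cushion − low point = $1,021.86 − (-$2,104.17) = $3,126.03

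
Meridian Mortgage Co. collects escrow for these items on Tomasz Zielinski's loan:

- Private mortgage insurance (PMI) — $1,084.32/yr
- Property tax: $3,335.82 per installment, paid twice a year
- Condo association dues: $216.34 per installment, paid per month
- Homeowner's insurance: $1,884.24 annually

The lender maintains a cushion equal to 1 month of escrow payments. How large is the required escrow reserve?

$1,019.69

Private mortgage insurance (PMI): $1,084.32
Property tax: $3,335.82 × 2 = $6,671.64
Condo association dues: $216.34 × 12 = $2,596.08
Homeowner's insurance: $1,884.24
Yearly total = $12,236.28
Monthly = $12,236.28 ÷ 12 = $1,019.69
Required cushion = 1 × $1,019.69 = $1,019.69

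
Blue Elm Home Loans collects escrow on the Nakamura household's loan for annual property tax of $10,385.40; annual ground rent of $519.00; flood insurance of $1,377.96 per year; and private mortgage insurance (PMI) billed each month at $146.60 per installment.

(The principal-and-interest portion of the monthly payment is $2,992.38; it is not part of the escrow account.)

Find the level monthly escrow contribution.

$1,170.13

Property tax — $10,385.40 annually
Ground rent — $519.00 annually
Flood insurance — $1,377.96 annually
Private mortgage insurance (PMI) — $146.60 × 12 = $1,759.20 annually
Total annual escrow = $14,041.56
Monthly = $14,041.56 / 12 = $1,170.13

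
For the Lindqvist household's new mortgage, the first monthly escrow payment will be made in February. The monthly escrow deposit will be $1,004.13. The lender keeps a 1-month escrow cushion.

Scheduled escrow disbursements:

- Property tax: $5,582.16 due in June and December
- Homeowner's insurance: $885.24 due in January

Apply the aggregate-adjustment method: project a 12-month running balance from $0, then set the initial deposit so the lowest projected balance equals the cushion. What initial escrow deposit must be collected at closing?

$1,565.64

Cushion = 1 × $1,004.13 = $1,004.13
Trial balance (start $0, +$1,004.13 each month, − disbursements):
  Feb: +$1,004.13 → $1,004.13
  Mar: +$1,004.13 → $2,008.26
  Apr: +$1,004.13 → $3,012.39
  May: +$1,004.13 → $4,016.52
  Jun: +$1,004.13 − $5,582.16 → -$561.51
  Jul: +$1,004.13 → $442.62
  Aug: +$1,004.13 → $1,446.75
  Sep: +$1,004.13 → $2,450.88
  Oct: +$1,004.13 → $3,455.01
  Nov: +$1,004.13 → $4,459.14
  Dec: +$1,004.13 − $5,582.16 → -$118.89
  Jan: +$1,004.13 − $885.24 → $0.00
Lowest trial balance = -$561.51 (Jun)
Initial deposit = cushion − low point = $1,004.13 − (-$561.51) = $1,565.64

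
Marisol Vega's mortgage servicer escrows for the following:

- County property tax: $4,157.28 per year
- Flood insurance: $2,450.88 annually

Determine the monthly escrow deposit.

$550.68

County property tax — $4,157.28 annually
Flood insurance — $2,450.88 annually
Annual escrow total = $6,608.16
Base monthly escrow = $6,608.16 ÷ 12 = $550.68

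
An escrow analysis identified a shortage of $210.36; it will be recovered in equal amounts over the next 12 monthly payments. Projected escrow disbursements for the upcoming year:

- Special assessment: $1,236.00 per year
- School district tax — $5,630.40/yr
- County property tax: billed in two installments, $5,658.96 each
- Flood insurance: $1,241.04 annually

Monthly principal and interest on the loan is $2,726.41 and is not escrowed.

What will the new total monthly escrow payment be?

Special assessment: $1,236.00/yr
School district tax: $5,630.40/yr
County property tax: $5,658.96 × 2 = $11,317.92/yr
Flood insurance: $1,241.04/yr
Combined annual = $1,236.00 + $5,630.40 + $11,317.92 + $1,241.04 = $19,425.36
Per month = $19,425.36 ÷ 12 = $1,618.78
Monthly shortage recovery: $210.36 / 12 = $17.53
Adjusted monthly = $1,618.78 + $17.53 = $1,636.31

$1,636.31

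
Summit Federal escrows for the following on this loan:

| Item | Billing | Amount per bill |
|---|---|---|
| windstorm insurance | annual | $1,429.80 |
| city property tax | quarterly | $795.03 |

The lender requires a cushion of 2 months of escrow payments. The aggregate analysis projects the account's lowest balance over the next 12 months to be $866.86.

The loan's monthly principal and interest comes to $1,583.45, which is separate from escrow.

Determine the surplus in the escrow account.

Windstorm insurance = $1,429.80
City property tax = $795.03 × 4 = $3,180.12
Combined annual = $1,429.80 + $3,180.12 = $4,609.92
Per month = $4,609.92 / 12 = $384.16
Cushion = 2 × $384.16 = $768.32
Surplus = $866.86 − $768.32 = $98.54

$98.54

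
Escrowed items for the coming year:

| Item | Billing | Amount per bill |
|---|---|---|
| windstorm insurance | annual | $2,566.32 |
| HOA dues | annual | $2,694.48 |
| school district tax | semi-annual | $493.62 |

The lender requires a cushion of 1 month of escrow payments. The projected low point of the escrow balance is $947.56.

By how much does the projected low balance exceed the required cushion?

$426.89

Windstorm insurance — $2,566.32 per year
HOA dues — $2,694.48 per year
School district tax — $493.62 × 2 = $987.24 per year
Yearly total = $2,566.32 + $2,694.48 + $987.24 = $6,248.04
Per month = $6,248.04 / 12 = $520.67
Cushion = 1 × $520.67 = $520.67
Surplus = $947.56 − $520.67 = $426.89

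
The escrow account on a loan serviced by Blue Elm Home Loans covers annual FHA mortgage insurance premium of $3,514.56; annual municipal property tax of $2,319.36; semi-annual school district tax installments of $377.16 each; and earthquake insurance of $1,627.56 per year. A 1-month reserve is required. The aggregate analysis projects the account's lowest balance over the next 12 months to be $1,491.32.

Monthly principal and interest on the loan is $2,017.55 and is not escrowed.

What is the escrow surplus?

FHA mortgage insurance premium: $3,514.56 annually
Municipal property tax: $2,319.36 annually
School district tax: $377.16 × 2 = $754.32 annually
Earthquake insurance: $1,627.56 annually
Combined annual = $3,514.56 + $2,319.36 + $754.32 + $1,627.56 = $8,215.80
Monthly = $8,215.80 / 12 = $684.65
Cushion = 1 × $684.65 = $684.65
Excess over cushion: $1,491.32 − $684.65 = $806.67

$806.67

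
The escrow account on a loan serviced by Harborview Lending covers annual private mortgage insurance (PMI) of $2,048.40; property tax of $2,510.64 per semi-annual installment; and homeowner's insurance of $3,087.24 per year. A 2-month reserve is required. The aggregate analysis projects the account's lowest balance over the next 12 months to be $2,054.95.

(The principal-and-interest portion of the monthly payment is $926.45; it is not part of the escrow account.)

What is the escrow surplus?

$362.13

Private mortgage insurance (PMI): $2,048.40 annually
Property tax: $2,510.64 × 2 = $5,021.28 annually
Homeowner's insurance: $3,087.24 annually
Combined annual = $2,048.40 + $5,021.28 + $3,087.24 = $10,156.92
Base monthly escrow = $10,156.92 ÷ 12 = $846.41
Cushion = 2 × $846.41 = $1,692.82
Excess over cushion: $2,054.95 − $1,692.82 = $362.13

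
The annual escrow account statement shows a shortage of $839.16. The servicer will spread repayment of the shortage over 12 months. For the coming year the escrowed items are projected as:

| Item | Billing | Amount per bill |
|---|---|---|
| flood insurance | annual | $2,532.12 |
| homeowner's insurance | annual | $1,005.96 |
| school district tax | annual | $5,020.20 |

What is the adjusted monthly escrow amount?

$783.12

Flood insurance = $2,532.12 per year
Homeowner's insurance = $1,005.96 per year
School district tax = $5,020.20 per year
Combined annual = $8,558.28
Monthly escrow = $8,558.28 / 12 = $713.19
Monthly shortage recovery: $839.16 ÷ 12 = $69.93
Adjusted monthly = $713.19 + $69.93 = $783.12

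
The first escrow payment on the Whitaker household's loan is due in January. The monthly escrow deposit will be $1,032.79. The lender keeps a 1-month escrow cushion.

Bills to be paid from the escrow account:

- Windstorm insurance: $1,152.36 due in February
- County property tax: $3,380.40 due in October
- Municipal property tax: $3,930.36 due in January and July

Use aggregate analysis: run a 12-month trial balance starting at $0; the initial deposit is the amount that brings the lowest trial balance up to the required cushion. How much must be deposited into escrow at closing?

$4,049.93

Cushion = 1 × $1,032.79 = $1,032.79
Trial balance (start $0, +$1,032.79 each month, − disbursements):
  Jan: +$1,032.79 − $3,930.36 → -$2,897.57
  Feb: +$1,032.79 − $1,152.36 → -$3,017.14
  Mar: +$1,032.79 → -$1,984.35
  Apr: +$1,032.79 → -$951.56
  May: +$1,032.79 → $81.23
  Jun: +$1,032.79 → $1,114.02
  Jul: +$1,032.79 − $3,930.36 → -$1,783.55
  Aug: +$1,032.79 → -$750.76
  Sep: +$1,032.79 → $282.03
  Oct: +$1,032.79 − $3,380.40 → -$2,065.58
  Nov: +$1,032.79 → -$1,032.79
  Dec: +$1,032.79 → $0.00
Lowest trial balance = -$3,017.14 (Feb)
Initial deposit = cushion − low point = $1,032.79 − (-$3,017.14) = $4,049.93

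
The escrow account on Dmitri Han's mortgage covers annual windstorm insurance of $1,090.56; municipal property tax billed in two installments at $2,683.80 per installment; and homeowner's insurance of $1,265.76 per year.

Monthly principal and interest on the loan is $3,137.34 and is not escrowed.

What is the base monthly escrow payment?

Windstorm insurance: $1,090.56
Municipal property tax: $2,683.80 × 2 = $5,367.60
Homeowner's insurance: $1,265.76
Annual escrow total = $7,723.92
Base monthly escrow = $7,723.92 / 12 = $643.66

$643.66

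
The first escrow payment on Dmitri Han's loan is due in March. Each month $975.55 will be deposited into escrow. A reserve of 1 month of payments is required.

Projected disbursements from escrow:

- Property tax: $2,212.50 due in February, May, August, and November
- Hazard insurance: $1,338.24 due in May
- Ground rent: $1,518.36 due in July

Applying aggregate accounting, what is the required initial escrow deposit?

Cushion = 1 × $975.55 = $975.55
Trial balance (start $0, +$975.55 each month, − disbursements):
  Mar: +$975.55 → $975.55
  Apr: +$975.55 → $1,951.10
  May: +$975.55 − $3,550.74 → -$624.09
  Jun: +$975.55 → $351.46
  Jul: +$975.55 − $1,518.36 → -$191.35
  Aug: +$975.55 − $2,212.50 → -$1,428.30
  Sep: +$975.55 → -$452.75
  Oct: +$975.55 → $522.80
  Nov: +$975.55 − $2,212.50 → -$714.15
  Dec: +$975.55 → $261.40
  Jan: +$975.55 → $1,236.95
  Feb: +$975.55 − $2,212.50 → $0.00
Lowest trial balance = -$1,428.30 (Aug)
Initial deposit = cushion − low point = $975.55 − (-$1,428.30) = $2,403.85

$2,403.85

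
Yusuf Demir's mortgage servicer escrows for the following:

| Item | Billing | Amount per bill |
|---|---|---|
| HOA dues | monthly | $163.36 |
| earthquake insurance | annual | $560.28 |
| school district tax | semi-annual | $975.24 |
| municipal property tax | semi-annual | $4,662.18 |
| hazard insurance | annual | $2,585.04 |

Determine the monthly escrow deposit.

HOA dues = $163.36 × 12 = $1,960.32/yr
Earthquake insurance = $560.28/yr
School district tax = $975.24 × 2 = $1,950.48/yr
Municipal property tax = $4,662.18 × 2 = $9,324.36/yr
Hazard insurance = $2,585.04/yr
Annual escrow total = $1,960.32 + $560.28 + $1,950.48 + $9,324.36 + $2,585.04 = $16,380.48
Base monthly escrow = $16,380.48 ÷ 12 = $1,365.04

$1,365.04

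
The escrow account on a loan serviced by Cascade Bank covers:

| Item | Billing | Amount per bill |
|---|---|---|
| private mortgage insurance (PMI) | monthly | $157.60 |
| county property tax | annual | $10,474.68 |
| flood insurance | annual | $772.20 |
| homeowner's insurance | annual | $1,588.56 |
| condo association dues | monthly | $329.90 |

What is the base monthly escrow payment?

$1,557.12

Private mortgage insurance (PMI) = $157.60 × 12 = $1,891.20/yr
County property tax = $10,474.68/yr
Flood insurance = $772.20/yr
Homeowner's insurance = $1,588.56/yr
Condo association dues = $329.90 × 12 = $3,958.80/yr
Combined annual = $1,891.20 + $10,474.68 + $772.20 + $1,588.56 + $3,958.80 = $18,685.44
Monthly escrow = $18,685.44 ÷ 12 = $1,557.12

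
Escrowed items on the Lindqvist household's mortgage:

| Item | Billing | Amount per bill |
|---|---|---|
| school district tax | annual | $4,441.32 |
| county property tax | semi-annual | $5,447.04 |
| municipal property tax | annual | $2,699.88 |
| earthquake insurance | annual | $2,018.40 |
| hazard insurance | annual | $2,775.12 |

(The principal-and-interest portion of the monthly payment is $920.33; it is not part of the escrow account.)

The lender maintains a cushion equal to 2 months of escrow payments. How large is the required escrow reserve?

$3,804.80

School district tax: $4,441.32/yr
County property tax: $5,447.04 × 2 = $10,894.08/yr
Municipal property tax: $2,699.88/yr
Earthquake insurance: $2,018.40/yr
Hazard insurance: $2,775.12/yr
Combined annual = $22,828.80
Base monthly escrow = $22,828.80 ÷ 12 = $1,902.40
Required cushion = 2 × $1,902.40 = $3,804.80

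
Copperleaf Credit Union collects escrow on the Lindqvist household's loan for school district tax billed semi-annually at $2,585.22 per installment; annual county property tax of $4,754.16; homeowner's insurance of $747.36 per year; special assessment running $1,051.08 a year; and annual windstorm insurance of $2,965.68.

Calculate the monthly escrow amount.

$1,224.06

School district tax = $2,585.22 × 2 = $5,170.44 annually
County property tax = $4,754.16 annually
Homeowner's insurance = $747.36 annually
Special assessment = $1,051.08 annually
Windstorm insurance = $2,965.68 annually
Total per year = $5,170.44 + $4,754.16 + $747.36 + $1,051.08 + $2,965.68 = $14,688.72
Monthly = $14,688.72 ÷ 12 = $1,224.06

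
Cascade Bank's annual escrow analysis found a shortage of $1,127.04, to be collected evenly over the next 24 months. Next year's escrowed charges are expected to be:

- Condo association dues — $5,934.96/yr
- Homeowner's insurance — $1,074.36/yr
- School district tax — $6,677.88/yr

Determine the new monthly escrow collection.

$1,187.56

Condo association dues — $5,934.96
Homeowner's insurance — $1,074.36
School district tax — $6,677.88
Total per year = $13,687.20
Monthly = $13,687.20 ÷ 12 = $1,140.60
Monthly shortage recovery: $1,127.04 ÷ 24 = $46.96
Adjusted monthly = $1,140.60 + $46.96 = $1,187.56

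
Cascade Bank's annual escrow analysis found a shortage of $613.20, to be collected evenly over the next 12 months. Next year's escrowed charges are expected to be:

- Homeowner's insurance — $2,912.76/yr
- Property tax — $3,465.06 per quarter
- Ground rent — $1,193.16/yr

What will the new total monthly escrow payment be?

Homeowner's insurance = $2,912.76
Property tax = $3,465.06 × 4 = $13,860.24
Ground rent = $1,193.16
Annual escrow total = $17,966.16
Monthly = $17,966.16 ÷ 12 = $1,497.18
Shortage spread = $613.20 / 12 = $51.10/mo
Adjusted monthly = $1,497.18 + $51.10 = $1,548.28

$1,548.28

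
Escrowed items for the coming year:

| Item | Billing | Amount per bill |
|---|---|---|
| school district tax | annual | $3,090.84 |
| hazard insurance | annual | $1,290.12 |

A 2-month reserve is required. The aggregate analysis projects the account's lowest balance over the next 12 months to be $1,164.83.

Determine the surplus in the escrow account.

School district tax — $3,090.84/yr
Hazard insurance — $1,290.12/yr
Annual escrow total = $4,380.96
Base monthly escrow = $4,380.96 ÷ 12 = $365.08
Required cushion = 2 × $365.08 = $730.16
Excess over cushion: $1,164.83 − $730.16 = $434.67

$434.67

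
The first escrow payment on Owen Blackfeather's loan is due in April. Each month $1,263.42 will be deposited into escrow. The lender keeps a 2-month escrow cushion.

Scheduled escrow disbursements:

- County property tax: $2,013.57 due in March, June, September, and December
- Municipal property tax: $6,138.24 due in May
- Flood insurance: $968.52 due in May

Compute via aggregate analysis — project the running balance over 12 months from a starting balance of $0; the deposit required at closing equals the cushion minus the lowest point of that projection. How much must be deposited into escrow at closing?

Cushion = 2 × $1,263.42 = $2,526.84
Trial balance (start $0, +$1,263.42 each month, − disbursements):
  Apr: +$1,263.42 → $1,263.42
  May: +$1,263.42 − $7,106.76 → -$4,579.92
  Jun: +$1,263.42 − $2,013.57 → -$5,330.07
  Jul: +$1,263.42 → -$4,066.65
  Aug: +$1,263.42 → -$2,803.23
  Sep: +$1,263.42 − $2,013.57 → -$3,553.38
  Oct: +$1,263.42 → -$2,289.96
  Nov: +$1,263.42 → -$1,026.54
  Dec: +$1,263.42 − $2,013.57 → -$1,776.69
  Jan: +$1,263.42 → -$513.27
  Feb: +$1,263.42 → $750.15
  Mar: +$1,263.42 − $2,013.57 → $0.00
Lowest trial balance = -$5,330.07 (Jun)
Initial deposit = cushion − low point = $2,526.84 − (-$5,330.07) = $7,856.91

$7,856.91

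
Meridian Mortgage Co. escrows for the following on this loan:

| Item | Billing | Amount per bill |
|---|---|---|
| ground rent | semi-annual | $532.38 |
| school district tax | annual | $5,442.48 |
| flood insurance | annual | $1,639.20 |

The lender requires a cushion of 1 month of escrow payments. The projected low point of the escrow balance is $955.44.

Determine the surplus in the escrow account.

Ground rent: $532.38 × 2 = $1,064.76
School district tax: $5,442.48
Flood insurance: $1,639.20
Yearly total = $8,146.44
Monthly escrow = $8,146.44 ÷ 12 = $678.87
Required reserve = 1 × $678.87 = $678.87
Surplus = $955.44 − $678.87 = $276.57

$276.57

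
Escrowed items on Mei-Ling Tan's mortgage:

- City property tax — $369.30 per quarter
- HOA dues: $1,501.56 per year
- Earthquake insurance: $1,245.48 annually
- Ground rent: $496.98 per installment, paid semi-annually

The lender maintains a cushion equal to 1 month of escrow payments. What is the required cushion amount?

$434.85

City property tax = $369.30 × 4 = $1,477.20 per year
HOA dues = $1,501.56 per year
Earthquake insurance = $1,245.48 per year
Ground rent = $496.98 × 2 = $993.96 per year
Total annual escrow = $5,218.20
Monthly = $5,218.20 / 12 = $434.85
Reserve = 1 × $434.85 = $434.85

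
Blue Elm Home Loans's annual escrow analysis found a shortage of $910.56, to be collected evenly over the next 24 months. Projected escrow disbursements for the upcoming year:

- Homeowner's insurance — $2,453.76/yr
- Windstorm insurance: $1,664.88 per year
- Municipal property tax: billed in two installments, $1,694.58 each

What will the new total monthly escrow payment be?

$663.59

Homeowner's insurance: $2,453.76/yr
Windstorm insurance: $1,664.88/yr
Municipal property tax: $1,694.58 × 2 = $3,389.16/yr
Annual escrow total = $2,453.76 + $1,664.88 + $3,389.16 = $7,507.80
Monthly escrow = $7,507.80 / 12 = $625.65
Shortage per month = $910.56 / 24 = $37.94
Adjusted monthly = $625.65 + $37.94 = $663.59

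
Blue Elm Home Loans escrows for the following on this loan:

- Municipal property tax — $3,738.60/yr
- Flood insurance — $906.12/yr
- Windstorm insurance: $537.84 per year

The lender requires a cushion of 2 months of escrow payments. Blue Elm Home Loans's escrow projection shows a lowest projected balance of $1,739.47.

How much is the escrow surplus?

Municipal property tax = $3,738.60/yr
Flood insurance = $906.12/yr
Windstorm insurance = $537.84/yr
Annual escrow total = $5,182.56
Monthly = $5,182.56 / 12 = $431.88
Required cushion = 2 × $431.88 = $863.76
Surplus = $1,739.47 − $863.76 = $875.71

$875.71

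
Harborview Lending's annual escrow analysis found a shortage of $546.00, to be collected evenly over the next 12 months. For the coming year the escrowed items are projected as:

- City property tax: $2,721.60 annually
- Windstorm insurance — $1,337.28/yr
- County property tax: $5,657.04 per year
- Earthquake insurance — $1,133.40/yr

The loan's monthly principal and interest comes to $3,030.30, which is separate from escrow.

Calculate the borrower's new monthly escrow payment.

$949.61

City property tax — $2,721.60 per year
Windstorm insurance — $1,337.28 per year
County property tax — $5,657.04 per year
Earthquake insurance — $1,133.40 per year
Total annual escrow = $10,849.32
Monthly = $10,849.32 / 12 = $904.11
Shortage spread = $546.00 ÷ 12 = $45.50/mo
New monthly escrow = $904.11 + $45.50 = $949.61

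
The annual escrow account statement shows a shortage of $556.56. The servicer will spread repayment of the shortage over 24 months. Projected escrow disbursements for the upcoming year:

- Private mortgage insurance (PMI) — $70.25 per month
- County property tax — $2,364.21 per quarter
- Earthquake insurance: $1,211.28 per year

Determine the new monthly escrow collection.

$982.45

Private mortgage insurance (PMI): $70.25 × 12 = $843.00/yr
County property tax: $2,364.21 × 4 = $9,456.84/yr
Earthquake insurance: $1,211.28/yr
Yearly total = $843.00 + $9,456.84 + $1,211.28 = $11,511.12
Base monthly escrow = $11,511.12 / 12 = $959.26
Shortage per month = $556.56 ÷ 24 = $23.19
Adjusted monthly = $959.26 + $23.19 = $982.45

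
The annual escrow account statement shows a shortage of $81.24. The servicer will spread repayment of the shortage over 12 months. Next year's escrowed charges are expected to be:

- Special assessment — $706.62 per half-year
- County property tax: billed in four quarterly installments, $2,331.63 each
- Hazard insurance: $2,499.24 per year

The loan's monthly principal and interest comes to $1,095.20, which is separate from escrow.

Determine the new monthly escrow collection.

Special assessment = $706.62 × 2 = $1,413.24/yr
County property tax = $2,331.63 × 4 = $9,326.52/yr
Hazard insurance = $2,499.24/yr
Yearly total = $1,413.24 + $9,326.52 + $2,499.24 = $13,239.00
Monthly escrow = $13,239.00 / 12 = $1,103.25
Shortage spread = $81.24 ÷ 12 = $6.77/mo
Adjusted monthly = $1,103.25 + $6.77 = $1,110.02

$1,110.02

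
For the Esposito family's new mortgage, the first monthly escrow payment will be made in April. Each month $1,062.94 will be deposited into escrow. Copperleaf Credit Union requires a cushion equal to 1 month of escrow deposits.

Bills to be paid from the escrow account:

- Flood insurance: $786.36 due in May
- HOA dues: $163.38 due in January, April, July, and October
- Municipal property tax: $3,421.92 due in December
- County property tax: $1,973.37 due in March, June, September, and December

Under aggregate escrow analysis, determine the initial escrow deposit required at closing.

Cushion = 1 × $1,062.94 = $1,062.94
Trial balance (start $0, +$1,062.94 each month, − disbursements):
  Apr: +$1,062.94 − $163.38 → $899.56
  May: +$1,062.94 − $786.36 → $1,176.14
  Jun: +$1,062.94 − $1,973.37 → $265.71
  Jul: +$1,062.94 − $163.38 → $1,165.27
  Aug: +$1,062.94 → $2,228.21
  Sep: +$1,062.94 − $1,973.37 → $1,317.78
  Oct: +$1,062.94 − $163.38 → $2,217.34
  Nov: +$1,062.94 → $3,280.28
  Dec: +$1,062.94 − $5,395.29 → -$1,052.07
  Jan: +$1,062.94 − $163.38 → -$152.51
  Feb: +$1,062.94 → $910.43
  Mar: +$1,062.94 − $1,973.37 → $0.00
Lowest trial balance = -$1,052.07 (Dec)
Initial deposit = cushion − low point = $1,062.94 − (-$1,052.07) = $2,115.01

$2,115.01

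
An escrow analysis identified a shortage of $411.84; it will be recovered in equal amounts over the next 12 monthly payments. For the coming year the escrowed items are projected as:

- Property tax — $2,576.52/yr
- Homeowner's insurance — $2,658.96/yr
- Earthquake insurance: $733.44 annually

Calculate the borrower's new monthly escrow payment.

Property tax — $2,576.52 annually
Homeowner's insurance — $2,658.96 annually
Earthquake insurance — $733.44 annually
Total per year = $5,968.92
Base monthly escrow = $5,968.92 ÷ 12 = $497.41
Shortage per month = $411.84 / 12 = $34.32
Adjusted monthly = $497.41 + $34.32 = $531.73

$531.73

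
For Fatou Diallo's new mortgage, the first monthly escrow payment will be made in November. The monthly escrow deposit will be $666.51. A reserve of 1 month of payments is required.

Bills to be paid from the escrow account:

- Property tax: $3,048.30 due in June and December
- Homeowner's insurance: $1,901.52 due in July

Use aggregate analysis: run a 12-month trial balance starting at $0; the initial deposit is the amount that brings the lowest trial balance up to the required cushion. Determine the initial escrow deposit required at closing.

$2,666.04

Cushion = 1 × $666.51 = $666.51
Trial balance (start $0, +$666.51 each month, − disbursements):
  Nov: +$666.51 → $666.51
  Dec: +$666.51 − $3,048.30 → -$1,715.28
  Jan: +$666.51 → -$1,048.77
  Feb: +$666.51 → -$382.26
  Mar: +$666.51 → $284.25
  Apr: +$666.51 → $950.76
  May: +$666.51 → $1,617.27
  Jun: +$666.51 − $3,048.30 → -$764.52
  Jul: +$666.51 − $1,901.52 → -$1,999.53
  Aug: +$666.51 → -$1,333.02
  Sep: +$666.51 → -$666.51
  Oct: +$666.51 → $0.00
Lowest trial balance = -$1,999.53 (Jul)
Initial deposit = cushion − low point = $666.51 − (-$1,999.53) = $2,666.04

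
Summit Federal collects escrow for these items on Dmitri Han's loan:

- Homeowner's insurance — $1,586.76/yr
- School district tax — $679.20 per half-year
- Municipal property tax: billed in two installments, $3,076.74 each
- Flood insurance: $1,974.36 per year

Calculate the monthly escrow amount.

$922.75

Homeowner's insurance = $1,586.76
School district tax = $679.20 × 2 = $1,358.40
Municipal property tax = $3,076.74 × 2 = $6,153.48
Flood insurance = $1,974.36
Annual escrow total = $1,586.76 + $1,358.40 + $6,153.48 + $1,974.36 = $11,073.00
Monthly escrow = $11,073.00 / 12 = $922.75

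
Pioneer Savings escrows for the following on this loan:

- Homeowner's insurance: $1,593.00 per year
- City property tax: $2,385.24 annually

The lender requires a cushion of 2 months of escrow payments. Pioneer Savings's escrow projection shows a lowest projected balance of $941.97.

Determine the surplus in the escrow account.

Homeowner's insurance — $1,593.00 per year
City property tax — $2,385.24 per year
Annual escrow total = $1,593.00 + $2,385.24 = $3,978.24
Base monthly escrow = $3,978.24 / 12 = $331.52
Required reserve = 2 × $331.52 = $663.04
Surplus = $941.97 − $663.04 = $278.93

$278.93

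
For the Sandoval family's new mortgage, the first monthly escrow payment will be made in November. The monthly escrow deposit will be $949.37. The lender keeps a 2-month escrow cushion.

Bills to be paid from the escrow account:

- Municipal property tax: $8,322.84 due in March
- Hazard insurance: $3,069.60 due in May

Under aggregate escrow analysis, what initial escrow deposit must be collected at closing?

Cushion = 2 × $949.37 = $1,898.74
Trial balance (start $0, +$949.37 each month, − disbursements):
  Nov: +$949.37 → $949.37
  Dec: +$949.37 → $1,898.74
  Jan: +$949.37 → $2,848.11
  Feb: +$949.37 → $3,797.48
  Mar: +$949.37 − $8,322.84 → -$3,575.99
  Apr: +$949.37 → -$2,626.62
  May: +$949.37 − $3,069.60 → -$4,746.85
  Jun: +$949.37 → -$3,797.48
  Jul: +$949.37 → -$2,848.11
  Aug: +$949.37 → -$1,898.74
  Sep: +$949.37 → -$949.37
  Oct: +$949.37 → $0.00
Lowest trial balance = -$4,746.85 (May)
Initial deposit = cushion − low point = $1,898.74 − (-$4,746.85) = $6,645.59

$6,645.59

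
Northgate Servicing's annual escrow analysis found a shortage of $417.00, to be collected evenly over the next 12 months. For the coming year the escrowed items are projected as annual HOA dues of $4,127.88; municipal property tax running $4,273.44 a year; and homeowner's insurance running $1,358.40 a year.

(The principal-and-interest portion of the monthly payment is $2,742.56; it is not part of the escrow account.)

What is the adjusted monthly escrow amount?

$848.06

HOA dues — $4,127.88 per year
Municipal property tax — $4,273.44 per year
Homeowner's insurance — $1,358.40 per year
Total annual escrow = $9,759.72
Base monthly escrow = $9,759.72 ÷ 12 = $813.31
Shortage spread = $417.00 / 12 = $34.75/mo
New monthly escrow = $813.31 + $34.75 = $848.06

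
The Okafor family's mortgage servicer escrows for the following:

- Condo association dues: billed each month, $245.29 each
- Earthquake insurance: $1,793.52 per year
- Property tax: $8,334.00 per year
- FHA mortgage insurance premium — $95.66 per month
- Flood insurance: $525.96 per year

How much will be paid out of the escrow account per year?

$14,744.88

Condo association dues — $245.29 × 12 = $2,943.48 per year
Earthquake insurance — $1,793.52 per year
Property tax — $8,334.00 per year
FHA mortgage insurance premium — $95.66 × 12 = $1,147.92 per year
Flood insurance — $525.96 per year
Total per year = $2,943.48 + $1,793.52 + $8,334.00 + $1,147.92 + $525.96 = $14,744.88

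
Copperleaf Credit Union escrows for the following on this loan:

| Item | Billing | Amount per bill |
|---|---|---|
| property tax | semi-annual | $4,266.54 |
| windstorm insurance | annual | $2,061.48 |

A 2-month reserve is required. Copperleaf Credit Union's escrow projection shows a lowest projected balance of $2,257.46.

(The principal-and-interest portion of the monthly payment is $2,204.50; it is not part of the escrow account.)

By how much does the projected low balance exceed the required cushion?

Property tax: $4,266.54 × 2 = $8,533.08
Windstorm insurance: $2,061.48
Total per year = $10,594.56
Monthly = $10,594.56 / 12 = $882.88
Required reserve = 2 × $882.88 = $1,765.76
Surplus = $2,257.46 − $1,765.76 = $491.70

$491.70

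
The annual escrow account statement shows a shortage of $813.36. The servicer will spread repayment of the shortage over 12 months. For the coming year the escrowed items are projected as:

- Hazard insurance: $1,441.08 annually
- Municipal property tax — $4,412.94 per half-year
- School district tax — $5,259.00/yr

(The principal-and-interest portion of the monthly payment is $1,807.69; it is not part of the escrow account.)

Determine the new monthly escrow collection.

$1,361.61

Hazard insurance — $1,441.08
Municipal property tax — $4,412.94 × 2 = $8,825.88
School district tax — $5,259.00
Total annual escrow = $15,525.96
Base monthly escrow = $15,525.96 ÷ 12 = $1,293.83
Shortage per month = $813.36 / 12 = $67.78
New monthly escrow = $1,293.83 + $67.78 = $1,361.61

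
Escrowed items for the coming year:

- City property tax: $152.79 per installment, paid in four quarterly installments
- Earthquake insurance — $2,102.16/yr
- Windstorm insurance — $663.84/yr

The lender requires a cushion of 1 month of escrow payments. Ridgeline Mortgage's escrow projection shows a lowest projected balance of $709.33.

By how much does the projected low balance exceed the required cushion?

City property tax — $152.79 × 4 = $611.16
Earthquake insurance — $2,102.16
Windstorm insurance — $663.84
Total per year = $611.16 + $2,102.16 + $663.84 = $3,377.16
Monthly = $3,377.16 / 12 = $281.43
Required cushion = 1 × $281.43 = $281.43
Excess over cushion: $709.33 − $281.43 = $427.90

$427.90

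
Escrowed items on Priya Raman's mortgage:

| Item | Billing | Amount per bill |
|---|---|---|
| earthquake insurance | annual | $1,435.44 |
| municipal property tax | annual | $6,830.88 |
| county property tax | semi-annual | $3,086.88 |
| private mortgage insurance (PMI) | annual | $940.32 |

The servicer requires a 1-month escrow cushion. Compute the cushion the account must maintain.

$1,281.70

Earthquake insurance — $1,435.44/yr
Municipal property tax — $6,830.88/yr
County property tax — $3,086.88 × 2 = $6,173.76/yr
Private mortgage insurance (PMI) — $940.32/yr
Yearly total = $1,435.44 + $6,830.88 + $6,173.76 + $940.32 = $15,380.40
Monthly = $15,380.40 ÷ 12 = $1,281.70
Cushion = 1 × $1,281.70 = $1,281.70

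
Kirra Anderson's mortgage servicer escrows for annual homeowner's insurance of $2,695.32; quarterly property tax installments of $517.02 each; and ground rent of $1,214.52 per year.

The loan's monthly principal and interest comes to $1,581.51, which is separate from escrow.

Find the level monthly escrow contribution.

$498.16

Homeowner's insurance — $2,695.32/yr
Property tax — $517.02 × 4 = $2,068.08/yr
Ground rent — $1,214.52/yr
Combined annual = $2,695.32 + $2,068.08 + $1,214.52 = $5,977.92
Per month = $5,977.92 / 12 = $498.16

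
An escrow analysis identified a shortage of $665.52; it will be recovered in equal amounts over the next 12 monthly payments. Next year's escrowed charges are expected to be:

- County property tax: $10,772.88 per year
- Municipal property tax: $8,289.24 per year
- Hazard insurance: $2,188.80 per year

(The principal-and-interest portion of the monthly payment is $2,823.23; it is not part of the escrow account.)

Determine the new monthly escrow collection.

$1,826.37

County property tax: $10,772.88 annually
Municipal property tax: $8,289.24 annually
Hazard insurance: $2,188.80 annually
Annual escrow total = $21,250.92
Monthly = $21,250.92 ÷ 12 = $1,770.91
Shortage per month = $665.52 ÷ 12 = $55.46
New monthly escrow = $1,770.91 + $55.46 = $1,826.37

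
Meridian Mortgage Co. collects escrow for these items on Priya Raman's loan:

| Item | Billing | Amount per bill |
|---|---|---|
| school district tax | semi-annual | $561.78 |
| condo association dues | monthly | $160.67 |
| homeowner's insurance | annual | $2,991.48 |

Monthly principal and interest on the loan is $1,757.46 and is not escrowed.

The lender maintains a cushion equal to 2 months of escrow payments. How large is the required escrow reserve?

School district tax — $561.78 × 2 = $1,123.56 per year
Condo association dues — $160.67 × 12 = $1,928.04 per year
Homeowner's insurance — $2,991.48 per year
Total annual escrow = $6,043.08
Base monthly escrow = $6,043.08 ÷ 12 = $503.59
Required cushion = 2 × $503.59 = $1,007.18

$1,007.18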